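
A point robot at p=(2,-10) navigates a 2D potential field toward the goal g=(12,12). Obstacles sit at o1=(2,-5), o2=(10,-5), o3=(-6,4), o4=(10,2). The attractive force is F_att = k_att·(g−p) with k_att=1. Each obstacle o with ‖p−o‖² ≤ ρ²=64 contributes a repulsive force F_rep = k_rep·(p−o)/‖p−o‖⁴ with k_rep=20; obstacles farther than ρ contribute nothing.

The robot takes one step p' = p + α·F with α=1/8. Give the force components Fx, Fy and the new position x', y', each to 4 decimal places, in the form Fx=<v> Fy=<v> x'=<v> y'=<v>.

F_att = 1·(g−p) = 1·(10,22) = (10.0000,22.0000)
o1: d²=25 ≤ ρ²=64; F_rep = 20·(0,-5)/25² = (0.0000,-0.1600)
o2: d²=89 > ρ²=64 → inactive
o3: d²=260 > ρ²=64 → inactive
o4: d²=208 > ρ²=64 → inactive
F = F_att + ΣF_rep = (10.0000,21.8400)
p' = p + 1/8·F = (3.2500,-7.2700)

Fx=10.0000 Fy=21.8400 x'=3.2500 y'=-7.2700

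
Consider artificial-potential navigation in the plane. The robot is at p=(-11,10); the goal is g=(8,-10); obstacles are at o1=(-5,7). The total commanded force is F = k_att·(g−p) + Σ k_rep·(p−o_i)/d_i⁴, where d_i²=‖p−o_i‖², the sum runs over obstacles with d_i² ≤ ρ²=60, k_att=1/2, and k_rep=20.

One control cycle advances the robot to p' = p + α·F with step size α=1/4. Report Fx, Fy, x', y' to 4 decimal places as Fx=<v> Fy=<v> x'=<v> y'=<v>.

F_att = 1/2·(g−p) = 1/2·(19,-20) = (9.5000,-10.0000)
o1: d²=45 ≤ ρ²=60; F_rep = 20·(-6,3)/45² = (-0.0593,0.0296)
F = F_att + ΣF_rep = (9.4407,-9.9704)
p' = p + 1/4·F = (-8.6398,7.5074)

Fx=9.4407 Fy=-9.9704 x'=-8.6398 y'=7.5074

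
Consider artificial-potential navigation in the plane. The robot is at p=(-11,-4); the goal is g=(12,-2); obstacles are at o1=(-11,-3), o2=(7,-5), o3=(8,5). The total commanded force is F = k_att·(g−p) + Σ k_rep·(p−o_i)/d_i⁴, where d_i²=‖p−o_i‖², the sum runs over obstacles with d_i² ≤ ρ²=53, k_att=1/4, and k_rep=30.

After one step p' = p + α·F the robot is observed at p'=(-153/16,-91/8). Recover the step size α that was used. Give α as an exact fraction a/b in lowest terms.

F_att = 1/4·(g−p) = 1/4·(23,2) = (5.7500,0.5000)
o1: d²=1 ≤ ρ²=53; F_rep = 30·(0,-1)/1² = (0.0000,-30.0000)
o2: d²=325 > ρ²=53 → inactive
o3: d²=442 > ρ²=53 → inactive
F = F_att + ΣF_rep = (5.7500,-29.5000)
Δp = p'−p = (1.4375,-7.3750); α = Δx/Fx = (23/16) / (23/4) = 1/4
check: Δy/Fy = (-59/8) / (-59/2) = 1/4 ✓

α = 1/4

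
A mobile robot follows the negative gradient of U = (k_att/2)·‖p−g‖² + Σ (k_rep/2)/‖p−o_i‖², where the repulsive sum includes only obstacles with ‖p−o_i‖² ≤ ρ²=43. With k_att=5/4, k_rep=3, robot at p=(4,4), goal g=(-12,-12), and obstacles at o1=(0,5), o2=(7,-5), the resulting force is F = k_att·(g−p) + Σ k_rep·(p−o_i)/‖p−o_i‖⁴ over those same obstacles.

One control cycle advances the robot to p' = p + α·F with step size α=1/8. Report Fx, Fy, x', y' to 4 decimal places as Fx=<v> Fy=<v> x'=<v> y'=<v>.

F_att = 5/4·(g−p) = 5/4·(-16,-16) = (-20.0000,-20.0000)
o1: d²=17 ≤ ρ²=43; F_rep = 3·(4,-1)/17² = (0.0415,-0.0104)
o2: d²=90 > ρ²=43 → inactive
F = F_att + ΣF_rep = (-19.9585,-20.0104)
p' = p + 1/8·F = (1.5052,1.4987)

Fx=-19.9585 Fy=-20.0104 x'=1.5052 y'=1.4987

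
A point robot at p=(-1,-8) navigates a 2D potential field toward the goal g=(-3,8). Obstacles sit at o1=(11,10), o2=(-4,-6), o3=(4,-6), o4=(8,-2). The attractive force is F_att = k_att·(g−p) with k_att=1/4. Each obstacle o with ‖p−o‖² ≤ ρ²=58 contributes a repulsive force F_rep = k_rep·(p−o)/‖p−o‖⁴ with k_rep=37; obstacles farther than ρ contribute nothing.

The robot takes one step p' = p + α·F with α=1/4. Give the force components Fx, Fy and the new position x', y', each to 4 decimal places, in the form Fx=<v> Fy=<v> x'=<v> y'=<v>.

F_att = 1/4·(g−p) = 1/4·(-2,16) = (-0.5000,4.0000)
o1: d²=468 > ρ²=58 → inactive
o2: d²=13 ≤ ρ²=58; F_rep = 37·(3,-2)/13² = (0.6568,-0.4379)
o3: d²=29 ≤ ρ²=58; F_rep = 37·(-5,-2)/29² = (-0.2200,-0.0880)
o4: d²=117 > ρ²=58 → inactive
F = F_att + ΣF_rep = (-0.0632,3.4741)
p' = p + 1/4·F = (-1.0158,-7.1315)

Fx=-0.0632 Fy=3.4741 x'=-1.0158 y'=-7.1315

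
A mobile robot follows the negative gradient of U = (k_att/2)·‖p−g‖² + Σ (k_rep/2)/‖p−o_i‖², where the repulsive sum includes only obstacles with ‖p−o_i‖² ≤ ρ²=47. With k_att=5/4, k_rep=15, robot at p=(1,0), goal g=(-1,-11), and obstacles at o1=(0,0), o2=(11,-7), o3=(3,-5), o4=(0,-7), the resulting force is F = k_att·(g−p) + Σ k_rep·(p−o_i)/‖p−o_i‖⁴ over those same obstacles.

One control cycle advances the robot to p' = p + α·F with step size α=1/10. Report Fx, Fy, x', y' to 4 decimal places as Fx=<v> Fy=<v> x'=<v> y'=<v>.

F_att = 5/4·(g−p) = 5/4·(-2,-11) = (-2.5000,-13.7500)
o1: d²=1 ≤ ρ²=47; F_rep = 15·(1,0)/1² = (15.0000,0.0000)
o2: d²=149 > ρ²=47 → inactive
o3: d²=29 ≤ ρ²=47; F_rep = 15·(-2,5)/29² = (-0.0357,0.0892)
o4: d²=50 > ρ²=47 → inactive
F = F_att + ΣF_rep = (12.4643,-13.6608)
p' = p + 1/10·F = (2.2464,-1.3661)

Fx=12.4643 Fy=-13.6608 x'=2.2464 y'=-1.3661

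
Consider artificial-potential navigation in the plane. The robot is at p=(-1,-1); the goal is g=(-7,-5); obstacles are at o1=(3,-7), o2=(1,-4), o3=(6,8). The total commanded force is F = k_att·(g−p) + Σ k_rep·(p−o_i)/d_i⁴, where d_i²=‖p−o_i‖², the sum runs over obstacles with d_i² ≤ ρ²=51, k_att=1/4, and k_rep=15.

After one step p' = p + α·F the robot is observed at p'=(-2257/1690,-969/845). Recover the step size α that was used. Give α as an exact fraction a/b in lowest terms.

F_att = 1/4·(g−p) = 1/4·(-6,-4) = (-1.5000,-1.0000)
o1: d²=52 > ρ²=51 → inactive
o2: d²=13 ≤ ρ²=51; F_rep = 15·(-2,3)/13² = (-0.1775,0.2663)
o3: d²=130 > ρ²=51 → inactive
F = F_att + ΣF_rep = (-1.6775,-0.7337)
Δp = p'−p = (-0.3355,-0.1467); α = Δx/Fx = (-567/1690) / (-567/338) = 1/5
check: Δy/Fy = (-124/845) / (-124/169) = 1/5 ✓

α = 1/5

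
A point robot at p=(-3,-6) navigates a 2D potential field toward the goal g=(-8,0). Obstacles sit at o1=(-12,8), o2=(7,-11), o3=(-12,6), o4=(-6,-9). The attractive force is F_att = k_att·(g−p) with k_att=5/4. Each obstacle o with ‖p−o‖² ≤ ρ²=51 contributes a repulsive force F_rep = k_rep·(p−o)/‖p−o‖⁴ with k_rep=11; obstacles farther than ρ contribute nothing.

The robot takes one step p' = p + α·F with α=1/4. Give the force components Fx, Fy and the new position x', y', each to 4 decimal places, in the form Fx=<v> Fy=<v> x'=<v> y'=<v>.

F_att = 5/4·(g−p) = 5/4·(-5,6) = (-6.2500,7.5000)
o1: d²=277 > ρ²=51 → inactive
o2: d²=125 > ρ²=51 → inactive
o3: d²=225 > ρ²=51 → inactive
o4: d²=18 ≤ ρ²=51; F_rep = 11·(3,3)/18² = (0.1019,0.1019)
F = F_att + ΣF_rep = (-6.1481,7.6019)
p' = p + 1/4·F = (-4.5370,-4.0995)

Fx=-6.1481 Fy=7.6019 x'=-4.5370 y'=-4.0995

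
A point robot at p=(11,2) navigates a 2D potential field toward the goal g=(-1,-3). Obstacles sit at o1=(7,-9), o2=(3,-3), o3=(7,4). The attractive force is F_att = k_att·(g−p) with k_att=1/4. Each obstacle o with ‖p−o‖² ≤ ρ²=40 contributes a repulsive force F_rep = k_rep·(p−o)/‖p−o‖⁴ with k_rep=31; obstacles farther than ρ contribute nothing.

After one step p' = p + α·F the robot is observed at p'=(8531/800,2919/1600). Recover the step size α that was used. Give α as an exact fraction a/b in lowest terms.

F_att = 1/4·(g−p) = 1/4·(-12,-5) = (-3.0000,-1.2500)
o1: d²=137 > ρ²=40 → inactive
o2: d²=89 > ρ²=40 → inactive
o3: d²=20 ≤ ρ²=40; F_rep = 31·(4,-2)/20² = (0.3100,-0.1550)
F = F_att + ΣF_rep = (-2.6900,-1.4050)
Δp = p'−p = (-0.3362,-0.1756); α = Δx/Fx = (-269/800) / (-269/100) = 1/8
check: Δy/Fy = (-281/1600) / (-281/200) = 1/8 ✓

α = 1/8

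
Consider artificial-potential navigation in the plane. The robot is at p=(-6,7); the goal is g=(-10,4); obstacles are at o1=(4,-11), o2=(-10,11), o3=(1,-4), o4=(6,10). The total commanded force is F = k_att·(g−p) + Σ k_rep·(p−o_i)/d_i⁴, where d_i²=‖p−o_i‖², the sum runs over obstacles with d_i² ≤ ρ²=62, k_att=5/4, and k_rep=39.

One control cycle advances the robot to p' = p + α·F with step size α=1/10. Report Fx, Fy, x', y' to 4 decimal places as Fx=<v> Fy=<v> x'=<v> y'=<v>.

F_att = 5/4·(g−p) = 5/4·(-4,-3) = (-5.0000,-3.7500)
o1: d²=424 > ρ²=62 → inactive
o2: d²=32 ≤ ρ²=62; F_rep = 39·(4,-4)/32² = (0.1523,-0.1523)
o3: d²=170 > ρ²=62 → inactive
o4: d²=153 > ρ²=62 → inactive
F = F_att + ΣF_rep = (-4.8477,-3.9023)
p' = p + 1/10·F = (-6.4848,6.6098)

Fx=-4.8477 Fy=-3.9023 x'=-6.4848 y'=6.6098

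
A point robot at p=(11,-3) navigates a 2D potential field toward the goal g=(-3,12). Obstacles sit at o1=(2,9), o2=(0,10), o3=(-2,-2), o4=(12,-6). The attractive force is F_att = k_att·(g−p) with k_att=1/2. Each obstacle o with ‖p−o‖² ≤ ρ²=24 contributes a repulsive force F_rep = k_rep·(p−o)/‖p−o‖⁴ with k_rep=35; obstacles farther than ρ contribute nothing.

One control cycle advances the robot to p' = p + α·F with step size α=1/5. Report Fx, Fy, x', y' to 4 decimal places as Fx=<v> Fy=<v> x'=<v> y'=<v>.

Fx=-7.3500 Fy=8.5500 x'=9.5300 y'=-1.2900

F_att = 1/2·(g−p) = 1/2·(-14,15) = (-7.0000,7.5000)
o1: d²=225 > ρ²=24 → inactive
o2: d²=290 > ρ²=24 → inactive
o3: d²=170 > ρ²=24 → inactive
o4: d²=10 ≤ ρ²=24; F_rep = 35·(-1,3)/10² = (-0.3500,1.0500)
F = F_att + ΣF_rep = (-7.3500,8.5500)
p' = p + 1/5·F = (9.5300,-1.2900)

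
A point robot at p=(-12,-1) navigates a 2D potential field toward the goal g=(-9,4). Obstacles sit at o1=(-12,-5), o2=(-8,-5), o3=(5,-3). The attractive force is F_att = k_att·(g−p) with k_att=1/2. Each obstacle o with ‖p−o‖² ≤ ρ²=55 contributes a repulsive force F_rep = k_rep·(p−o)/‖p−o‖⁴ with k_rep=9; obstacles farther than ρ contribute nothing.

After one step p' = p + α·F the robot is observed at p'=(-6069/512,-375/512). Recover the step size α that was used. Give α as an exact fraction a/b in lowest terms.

α = 1/10

F_att = 1/2·(g−p) = 1/2·(3,5) = (1.5000,2.5000)
o1: d²=16 ≤ ρ²=55; F_rep = 9·(0,4)/16² = (0.0000,0.1406)
o2: d²=32 ≤ ρ²=55; F_rep = 9·(-4,4)/32² = (-0.0352,0.0352)
o3: d²=293 > ρ²=55 → inactive
F = F_att + ΣF_rep = (1.4648,2.6758)
Δp = p'−p = (0.1465,0.2676); α = Δx/Fx = (75/512) / (375/256) = 1/10
check: Δy/Fy = (137/512) / (685/256) = 1/10 ✓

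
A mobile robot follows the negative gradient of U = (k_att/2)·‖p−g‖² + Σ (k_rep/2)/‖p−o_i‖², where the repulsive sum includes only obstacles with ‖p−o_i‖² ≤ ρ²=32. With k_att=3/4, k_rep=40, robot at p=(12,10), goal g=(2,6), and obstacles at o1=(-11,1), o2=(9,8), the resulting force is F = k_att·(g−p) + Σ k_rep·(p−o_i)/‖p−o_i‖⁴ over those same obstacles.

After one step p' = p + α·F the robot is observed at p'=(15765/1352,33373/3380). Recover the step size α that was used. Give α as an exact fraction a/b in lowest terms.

F_att = 3/4·(g−p) = 3/4·(-10,-4) = (-7.5000,-3.0000)
o1: d²=610 > ρ²=32 → inactive
o2: d²=13 ≤ ρ²=32; F_rep = 40·(3,2)/13² = (0.7101,0.4734)
F = F_att + ΣF_rep = (-6.7899,-2.5266)
Δp = p'−p = (-0.3395,-0.1263); α = Δx/Fx = (-459/1352) / (-2295/338) = 1/20
check: Δy/Fy = (-427/3380) / (-427/169) = 1/20 ✓

α = 1/20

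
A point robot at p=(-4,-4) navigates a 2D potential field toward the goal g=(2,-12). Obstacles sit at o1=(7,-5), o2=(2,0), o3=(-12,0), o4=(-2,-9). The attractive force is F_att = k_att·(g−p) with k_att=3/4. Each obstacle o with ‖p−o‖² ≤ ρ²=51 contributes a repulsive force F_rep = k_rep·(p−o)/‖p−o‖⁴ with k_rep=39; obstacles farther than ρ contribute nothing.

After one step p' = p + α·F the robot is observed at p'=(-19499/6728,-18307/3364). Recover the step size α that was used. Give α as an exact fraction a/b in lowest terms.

F_att = 3/4·(g−p) = 3/4·(6,-8) = (4.5000,-6.0000)
o1: d²=122 > ρ²=51 → inactive
o2: d²=52 > ρ²=51 → inactive
o3: d²=80 > ρ²=51 → inactive
o4: d²=29 ≤ ρ²=51; F_rep = 39·(-2,5)/29² = (-0.0927,0.2319)
F = F_att + ΣF_rep = (4.4073,-5.7681)
Δp = p'−p = (1.1018,-1.4420); α = Δx/Fx = (7413/6728) / (7413/1682) = 1/4
check: Δy/Fy = (-4851/3364) / (-4851/841) = 1/4 ✓

α = 1/4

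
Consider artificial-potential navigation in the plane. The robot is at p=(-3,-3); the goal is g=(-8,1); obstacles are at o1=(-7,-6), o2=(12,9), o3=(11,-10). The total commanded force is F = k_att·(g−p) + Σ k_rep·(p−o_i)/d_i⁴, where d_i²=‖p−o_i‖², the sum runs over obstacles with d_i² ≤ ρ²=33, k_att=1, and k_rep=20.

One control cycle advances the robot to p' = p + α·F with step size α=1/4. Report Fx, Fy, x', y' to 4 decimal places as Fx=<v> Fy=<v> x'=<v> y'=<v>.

F_att = 1·(g−p) = 1·(-5,4) = (-5.0000,4.0000)
o1: d²=25 ≤ ρ²=33; F_rep = 20·(4,3)/25² = (0.1280,0.0960)
o2: d²=369 > ρ²=33 → inactive
o3: d²=245 > ρ²=33 → inactive
F = F_att + ΣF_rep = (-4.8720,4.0960)
p' = p + 1/4·F = (-4.2180,-1.9760)

Fx=-4.8720 Fy=4.0960 x'=-4.2180 y'=-1.9760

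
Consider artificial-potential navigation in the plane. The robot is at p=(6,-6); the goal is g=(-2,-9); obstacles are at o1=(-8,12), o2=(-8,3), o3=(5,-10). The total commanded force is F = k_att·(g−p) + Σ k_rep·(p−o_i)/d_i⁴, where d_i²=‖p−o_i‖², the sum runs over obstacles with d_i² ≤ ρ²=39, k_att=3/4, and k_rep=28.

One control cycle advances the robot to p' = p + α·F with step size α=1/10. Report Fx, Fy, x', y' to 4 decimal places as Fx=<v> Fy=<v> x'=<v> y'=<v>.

Fx=-5.9031 Fy=-1.8625 x'=5.4097 y'=-6.1862

F_att = 3/4·(g−p) = 3/4·(-8,-3) = (-6.0000,-2.2500)
o1: d²=520 > ρ²=39 → inactive
o2: d²=277 > ρ²=39 → inactive
o3: d²=17 ≤ ρ²=39; F_rep = 28·(1,4)/17² = (0.0969,0.3875)
F = F_att + ΣF_rep = (-5.9031,-1.8625)
p' = p + 1/10·F = (5.4097,-6.1862)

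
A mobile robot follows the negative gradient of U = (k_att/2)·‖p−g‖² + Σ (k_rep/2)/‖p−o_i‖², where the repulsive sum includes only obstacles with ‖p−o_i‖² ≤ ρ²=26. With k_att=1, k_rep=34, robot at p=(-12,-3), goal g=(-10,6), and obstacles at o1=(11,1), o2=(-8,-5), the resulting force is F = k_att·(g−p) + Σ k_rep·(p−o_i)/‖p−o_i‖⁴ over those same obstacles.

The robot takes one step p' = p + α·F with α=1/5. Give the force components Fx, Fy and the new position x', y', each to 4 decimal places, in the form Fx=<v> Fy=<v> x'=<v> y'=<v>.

F_att = 1·(g−p) = 1·(2,9) = (2.0000,9.0000)
o1: d²=545 > ρ²=26 → inactive
o2: d²=20 ≤ ρ²=26; F_rep = 34·(-4,2)/20² = (-0.3400,0.1700)
F = F_att + ΣF_rep = (1.6600,9.1700)
p' = p + 1/5·F = (-11.6680,-1.1660)

Fx=1.6600 Fy=9.1700 x'=-11.6680 y'=-1.1660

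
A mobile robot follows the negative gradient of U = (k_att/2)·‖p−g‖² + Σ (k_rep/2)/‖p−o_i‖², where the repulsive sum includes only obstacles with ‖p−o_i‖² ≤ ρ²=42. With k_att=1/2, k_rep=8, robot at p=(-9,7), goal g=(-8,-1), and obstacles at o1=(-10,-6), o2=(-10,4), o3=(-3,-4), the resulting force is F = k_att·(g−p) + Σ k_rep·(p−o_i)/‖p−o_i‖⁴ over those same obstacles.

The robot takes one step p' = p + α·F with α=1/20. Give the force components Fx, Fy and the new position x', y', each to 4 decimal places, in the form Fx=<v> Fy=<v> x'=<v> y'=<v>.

Fx=0.5800 Fy=-3.7600 x'=-8.9710 y'=6.8120

F_att = 1/2·(g−p) = 1/2·(1,-8) = (0.5000,-4.0000)
o1: d²=170 > ρ²=42 → inactive
o2: d²=10 ≤ ρ²=42; F_rep = 8·(1,3)/10² = (0.0800,0.2400)
o3: d²=157 > ρ²=42 → inactive
F = F_att + ΣF_rep = (0.5800,-3.7600)
p' = p + 1/20·F = (-8.9710,6.8120)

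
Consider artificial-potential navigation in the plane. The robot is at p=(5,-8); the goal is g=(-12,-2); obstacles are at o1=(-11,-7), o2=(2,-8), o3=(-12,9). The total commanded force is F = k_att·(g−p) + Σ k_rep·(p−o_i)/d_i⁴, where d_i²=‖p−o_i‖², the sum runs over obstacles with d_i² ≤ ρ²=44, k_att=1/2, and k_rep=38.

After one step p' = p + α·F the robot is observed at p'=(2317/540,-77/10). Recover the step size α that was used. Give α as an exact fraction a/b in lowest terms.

F_att = 1/2·(g−p) = 1/2·(-17,6) = (-8.5000,3.0000)
o1: d²=257 > ρ²=44 → inactive
o2: d²=9 ≤ ρ²=44; F_rep = 38·(3,0)/9² = (1.4074,0.0000)
o3: d²=578 > ρ²=44 → inactive
F = F_att + ΣF_rep = (-7.0926,3.0000)
Δp = p'−p = (-0.7093,0.3000); α = Δx/Fx = (-383/540) / (-383/54) = 1/10
check: Δy/Fy = (3/10) / (3) = 1/10 ✓

α = 1/10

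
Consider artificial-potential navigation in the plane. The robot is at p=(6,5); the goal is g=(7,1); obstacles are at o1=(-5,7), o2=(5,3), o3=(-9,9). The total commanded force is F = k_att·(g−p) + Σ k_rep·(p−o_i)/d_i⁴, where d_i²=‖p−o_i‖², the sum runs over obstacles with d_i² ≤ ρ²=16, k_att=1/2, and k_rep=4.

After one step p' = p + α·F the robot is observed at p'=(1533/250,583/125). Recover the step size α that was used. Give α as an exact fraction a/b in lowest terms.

α = 1/5

F_att = 1/2·(g−p) = 1/2·(1,-4) = (0.5000,-2.0000)
o1: d²=125 > ρ²=16 → inactive
o2: d²=5 ≤ ρ²=16; F_rep = 4·(1,2)/5² = (0.1600,0.3200)
o3: d²=241 > ρ²=16 → inactive
F = F_att + ΣF_rep = (0.6600,-1.6800)
Δp = p'−p = (0.1320,-0.3360); α = Δx/Fx = (33/250) / (33/50) = 1/5
check: Δy/Fy = (-42/125) / (-42/25) = 1/5 ✓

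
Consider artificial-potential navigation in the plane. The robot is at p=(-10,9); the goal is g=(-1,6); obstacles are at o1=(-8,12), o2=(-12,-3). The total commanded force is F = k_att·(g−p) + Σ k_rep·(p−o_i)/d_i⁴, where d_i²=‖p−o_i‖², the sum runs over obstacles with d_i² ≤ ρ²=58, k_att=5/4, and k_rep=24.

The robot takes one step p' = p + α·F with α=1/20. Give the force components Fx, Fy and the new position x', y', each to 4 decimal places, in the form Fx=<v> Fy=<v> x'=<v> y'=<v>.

Fx=10.9660 Fy=-4.1760 x'=-9.4517 y'=8.7912

F_att = 5/4·(g−p) = 5/4·(9,-3) = (11.2500,-3.7500)
o1: d²=13 ≤ ρ²=58; F_rep = 24·(-2,-3)/13² = (-0.2840,-0.4260)
o2: d²=148 > ρ²=58 → inactive
F = F_att + ΣF_rep = (10.9660,-4.1760)
p' = p + 1/20·F = (-9.4517,8.7912)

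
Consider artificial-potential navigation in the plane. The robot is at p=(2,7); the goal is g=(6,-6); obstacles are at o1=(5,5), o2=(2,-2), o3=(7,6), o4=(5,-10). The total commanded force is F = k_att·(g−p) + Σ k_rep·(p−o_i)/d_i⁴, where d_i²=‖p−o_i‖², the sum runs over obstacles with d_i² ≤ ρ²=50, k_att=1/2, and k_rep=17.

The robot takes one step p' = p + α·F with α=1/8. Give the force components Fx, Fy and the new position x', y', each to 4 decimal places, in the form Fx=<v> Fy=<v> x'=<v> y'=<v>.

Fx=1.5725 Fy=-6.2737 x'=2.1966 y'=6.2158

F_att = 1/2·(g−p) = 1/2·(4,-13) = (2.0000,-6.5000)
o1: d²=13 ≤ ρ²=50; F_rep = 17·(-3,2)/13² = (-0.3018,0.2012)
o2: d²=81 > ρ²=50 → inactive
o3: d²=26 ≤ ρ²=50; F_rep = 17·(-5,1)/26² = (-0.1257,0.0251)
o4: d²=298 > ρ²=50 → inactive
F = F_att + ΣF_rep = (1.5725,-6.2737)
p' = p + 1/8·F = (2.1966,6.2158)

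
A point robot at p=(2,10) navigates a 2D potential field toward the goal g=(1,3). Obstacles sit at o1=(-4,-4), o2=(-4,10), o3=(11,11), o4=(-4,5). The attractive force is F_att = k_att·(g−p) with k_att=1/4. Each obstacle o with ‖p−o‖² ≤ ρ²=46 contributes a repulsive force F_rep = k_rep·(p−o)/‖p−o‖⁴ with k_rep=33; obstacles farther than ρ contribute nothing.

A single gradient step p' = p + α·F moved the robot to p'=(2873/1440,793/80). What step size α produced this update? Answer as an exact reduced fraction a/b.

α = 1/20

F_att = 1/4·(g−p) = 1/4·(-1,-7) = (-0.2500,-1.7500)
o1: d²=232 > ρ²=46 → inactive
o2: d²=36 ≤ ρ²=46; F_rep = 33·(6,0)/36² = (0.1528,0.0000)
o3: d²=82 > ρ²=46 → inactive
o4: d²=61 > ρ²=46 → inactive
F = F_att + ΣF_rep = (-0.0972,-1.7500)
Δp = p'−p = (-0.0049,-0.0875); α = Δx/Fx = (-7/1440) / (-7/72) = 1/20
check: Δy/Fy = (-7/80) / (-7/4) = 1/20 ✓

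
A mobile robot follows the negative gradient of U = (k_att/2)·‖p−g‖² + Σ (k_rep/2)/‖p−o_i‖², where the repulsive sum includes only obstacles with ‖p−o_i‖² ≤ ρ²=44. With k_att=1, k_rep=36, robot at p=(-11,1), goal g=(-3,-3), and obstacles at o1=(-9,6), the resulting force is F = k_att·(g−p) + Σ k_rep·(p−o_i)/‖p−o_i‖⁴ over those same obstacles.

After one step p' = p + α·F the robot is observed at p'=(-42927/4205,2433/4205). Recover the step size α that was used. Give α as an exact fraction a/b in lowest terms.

F_att = 1·(g−p) = 1·(8,-4) = (8.0000,-4.0000)
o1: d²=29 ≤ ρ²=44; F_rep = 36·(-2,-5)/29² = (-0.0856,-0.2140)
F = F_att + ΣF_rep = (7.9144,-4.2140)
Δp = p'−p = (0.7914,-0.4214); α = Δx/Fx = (3328/4205) / (6656/841) = 1/10
check: Δy/Fy = (-1772/4205) / (-3544/841) = 1/10 ✓

α = 1/10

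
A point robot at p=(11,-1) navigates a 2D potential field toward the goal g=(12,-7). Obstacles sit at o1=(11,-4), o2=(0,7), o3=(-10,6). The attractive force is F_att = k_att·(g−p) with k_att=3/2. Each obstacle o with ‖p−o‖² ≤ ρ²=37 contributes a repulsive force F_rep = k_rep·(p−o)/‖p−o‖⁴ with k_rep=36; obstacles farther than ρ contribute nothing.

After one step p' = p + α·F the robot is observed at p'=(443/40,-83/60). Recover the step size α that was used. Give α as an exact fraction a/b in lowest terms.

F_att = 3/2·(g−p) = 3/2·(1,-6) = (1.5000,-9.0000)
o1: d²=9 ≤ ρ²=37; F_rep = 36·(0,3)/9² = (0.0000,1.3333)
o2: d²=185 > ρ²=37 → inactive
o3: d²=490 > ρ²=37 → inactive
F = F_att + ΣF_rep = (1.5000,-7.6667)
Δp = p'−p = (0.0750,-0.3833); α = Δx/Fx = (3/40) / (3/2) = 1/20
check: Δy/Fy = (-23/60) / (-23/3) = 1/20 ✓

α = 1/20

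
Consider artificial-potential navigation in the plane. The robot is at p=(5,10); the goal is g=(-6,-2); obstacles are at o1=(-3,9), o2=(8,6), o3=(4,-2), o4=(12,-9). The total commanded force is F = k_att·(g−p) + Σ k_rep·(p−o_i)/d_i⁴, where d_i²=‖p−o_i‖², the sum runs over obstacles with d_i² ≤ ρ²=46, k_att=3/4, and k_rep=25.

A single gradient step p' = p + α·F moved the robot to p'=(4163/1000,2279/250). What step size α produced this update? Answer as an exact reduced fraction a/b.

α = 1/10

F_att = 3/4·(g−p) = 3/4·(-11,-12) = (-8.2500,-9.0000)
o1: d²=65 > ρ²=46 → inactive
o2: d²=25 ≤ ρ²=46; F_rep = 25·(-3,4)/25² = (-0.1200,0.1600)
o3: d²=145 > ρ²=46 → inactive
o4: d²=410 > ρ²=46 → inactive
F = F_att + ΣF_rep = (-8.3700,-8.8400)
Δp = p'−p = (-0.8370,-0.8840); α = Δx/Fx = (-837/1000) / (-837/100) = 1/10
check: Δy/Fy = (-221/250) / (-221/25) = 1/10 ✓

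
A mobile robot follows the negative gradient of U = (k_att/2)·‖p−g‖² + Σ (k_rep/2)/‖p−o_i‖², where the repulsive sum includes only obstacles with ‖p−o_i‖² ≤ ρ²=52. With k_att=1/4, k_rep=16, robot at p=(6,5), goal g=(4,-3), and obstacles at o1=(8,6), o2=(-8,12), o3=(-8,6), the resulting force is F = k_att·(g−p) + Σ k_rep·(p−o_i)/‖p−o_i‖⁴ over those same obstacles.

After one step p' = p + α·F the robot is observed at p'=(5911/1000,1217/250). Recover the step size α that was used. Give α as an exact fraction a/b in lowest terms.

α = 1/20

F_att = 1/4·(g−p) = 1/4·(-2,-8) = (-0.5000,-2.0000)
o1: d²=5 ≤ ρ²=52; F_rep = 16·(-2,-1)/5² = (-1.2800,-0.6400)
o2: d²=245 > ρ²=52 → inactive
o3: d²=197 > ρ²=52 → inactive
F = F_att + ΣF_rep = (-1.7800,-2.6400)
Δp = p'−p = (-0.0890,-0.1320); α = Δx/Fx = (-89/1000) / (-89/50) = 1/20
check: Δy/Fy = (-33/250) / (-66/25) = 1/20 ✓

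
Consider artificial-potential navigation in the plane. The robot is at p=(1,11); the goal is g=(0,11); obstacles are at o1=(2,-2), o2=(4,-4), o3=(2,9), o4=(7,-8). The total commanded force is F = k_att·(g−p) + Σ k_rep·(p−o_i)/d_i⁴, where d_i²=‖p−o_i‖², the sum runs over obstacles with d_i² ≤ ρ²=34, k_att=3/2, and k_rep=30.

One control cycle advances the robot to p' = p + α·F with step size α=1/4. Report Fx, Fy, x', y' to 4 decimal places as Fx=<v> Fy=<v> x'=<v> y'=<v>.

Fx=-2.7000 Fy=2.4000 x'=0.3250 y'=11.6000

F_att = 3/2·(g−p) = 3/2·(-1,0) = (-1.5000,0.0000)
o1: d²=170 > ρ²=34 → inactive
o2: d²=234 > ρ²=34 → inactive
o3: d²=5 ≤ ρ²=34; F_rep = 30·(-1,2)/5² = (-1.2000,2.4000)
o4: d²=397 > ρ²=34 → inactive
F = F_att + ΣF_rep = (-2.7000,2.4000)
p' = p + 1/4·F = (0.3250,11.6000)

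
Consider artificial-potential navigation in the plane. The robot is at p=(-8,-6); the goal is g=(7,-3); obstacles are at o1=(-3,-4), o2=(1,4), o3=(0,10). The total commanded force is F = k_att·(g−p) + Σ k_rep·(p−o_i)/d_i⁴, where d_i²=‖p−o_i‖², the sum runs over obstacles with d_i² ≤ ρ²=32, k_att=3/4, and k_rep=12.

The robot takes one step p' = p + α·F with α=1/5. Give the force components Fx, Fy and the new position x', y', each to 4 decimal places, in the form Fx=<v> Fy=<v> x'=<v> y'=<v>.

F_att = 3/4·(g−p) = 3/4·(15,3) = (11.2500,2.2500)
o1: d²=29 ≤ ρ²=32; F_rep = 12·(-5,-2)/29² = (-0.0713,-0.0285)
o2: d²=181 > ρ²=32 → inactive
o3: d²=320 > ρ²=32 → inactive
F = F_att + ΣF_rep = (11.1787,2.2215)
p' = p + 1/5·F = (-5.7643,-5.5557)

Fx=11.1787 Fy=2.2215 x'=-5.7643 y'=-5.5557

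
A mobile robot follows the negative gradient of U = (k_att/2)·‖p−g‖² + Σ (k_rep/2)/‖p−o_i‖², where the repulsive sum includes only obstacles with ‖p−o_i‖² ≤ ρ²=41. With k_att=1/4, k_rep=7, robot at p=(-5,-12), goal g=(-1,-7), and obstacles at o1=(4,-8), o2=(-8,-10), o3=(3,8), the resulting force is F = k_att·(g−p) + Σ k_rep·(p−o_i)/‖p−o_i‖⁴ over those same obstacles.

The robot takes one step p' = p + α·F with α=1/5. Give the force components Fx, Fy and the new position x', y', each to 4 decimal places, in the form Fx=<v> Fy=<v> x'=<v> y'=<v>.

F_att = 1/4·(g−p) = 1/4·(4,5) = (1.0000,1.2500)
o1: d²=97 > ρ²=41 → inactive
o2: d²=13 ≤ ρ²=41; F_rep = 7·(3,-2)/13² = (0.1243,-0.0828)
o3: d²=464 > ρ²=41 → inactive
F = F_att + ΣF_rep = (1.1243,1.1672)
p' = p + 1/5·F = (-4.7751,-11.7666)

Fx=1.1243 Fy=1.1672 x'=-4.7751 y'=-11.7666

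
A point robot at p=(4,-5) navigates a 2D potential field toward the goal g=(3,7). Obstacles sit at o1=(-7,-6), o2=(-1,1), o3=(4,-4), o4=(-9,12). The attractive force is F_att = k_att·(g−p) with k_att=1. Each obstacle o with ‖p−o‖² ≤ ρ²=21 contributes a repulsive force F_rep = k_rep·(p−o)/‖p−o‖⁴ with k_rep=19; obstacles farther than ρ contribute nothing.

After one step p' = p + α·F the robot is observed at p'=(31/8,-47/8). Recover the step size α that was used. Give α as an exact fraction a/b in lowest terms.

α = 1/8

F_att = 1·(g−p) = 1·(-1,12) = (-1.0000,12.0000)
o1: d²=122 > ρ²=21 → inactive
o2: d²=61 > ρ²=21 → inactive
o3: d²=1 ≤ ρ²=21; F_rep = 19·(0,-1)/1² = (0.0000,-19.0000)
o4: d²=458 > ρ²=21 → inactive
F = F_att + ΣF_rep = (-1.0000,-7.0000)
Δp = p'−p = (-0.1250,-0.8750); α = Δx/Fx = (-1/8) / (-1) = 1/8
check: Δy/Fy = (-7/8) / (-7) = 1/8 ✓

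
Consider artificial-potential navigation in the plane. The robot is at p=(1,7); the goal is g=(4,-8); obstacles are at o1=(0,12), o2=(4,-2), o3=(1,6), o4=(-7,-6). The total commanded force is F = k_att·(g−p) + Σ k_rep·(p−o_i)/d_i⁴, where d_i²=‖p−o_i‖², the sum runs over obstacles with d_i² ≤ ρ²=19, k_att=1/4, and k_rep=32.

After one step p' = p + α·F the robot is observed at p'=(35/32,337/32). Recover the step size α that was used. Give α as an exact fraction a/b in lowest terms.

α = 1/8

F_att = 1/4·(g−p) = 1/4·(3,-15) = (0.7500,-3.7500)
o1: d²=26 > ρ²=19 → inactive
o2: d²=90 > ρ²=19 → inactive
o3: d²=1 ≤ ρ²=19; F_rep = 32·(0,1)/1² = (0.0000,32.0000)
o4: d²=233 > ρ²=19 → inactive
F = F_att + ΣF_rep = (0.7500,28.2500)
Δp = p'−p = (0.0938,3.5312); α = Δx/Fx = (3/32) / (3/4) = 1/8
check: Δy/Fy = (113/32) / (113/4) = 1/8 ✓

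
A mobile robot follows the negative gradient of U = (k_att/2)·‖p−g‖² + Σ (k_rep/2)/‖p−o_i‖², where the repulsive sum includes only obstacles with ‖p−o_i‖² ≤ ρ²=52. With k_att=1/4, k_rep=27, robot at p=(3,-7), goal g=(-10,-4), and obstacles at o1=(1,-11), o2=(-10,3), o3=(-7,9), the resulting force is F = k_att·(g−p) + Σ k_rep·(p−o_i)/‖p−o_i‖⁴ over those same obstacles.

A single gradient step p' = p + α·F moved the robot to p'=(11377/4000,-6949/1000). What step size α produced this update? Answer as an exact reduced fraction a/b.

α = 1/20

F_att = 1/4·(g−p) = 1/4·(-13,3) = (-3.2500,0.7500)
o1: d²=20 ≤ ρ²=52; F_rep = 27·(2,4)/20² = (0.1350,0.2700)
o2: d²=269 > ρ²=52 → inactive
o3: d²=356 > ρ²=52 → inactive
F = F_att + ΣF_rep = (-3.1150,1.0200)
Δp = p'−p = (-0.1557,0.0510); α = Δx/Fx = (-623/4000) / (-623/200) = 1/20
check: Δy/Fy = (51/1000) / (51/50) = 1/20 ✓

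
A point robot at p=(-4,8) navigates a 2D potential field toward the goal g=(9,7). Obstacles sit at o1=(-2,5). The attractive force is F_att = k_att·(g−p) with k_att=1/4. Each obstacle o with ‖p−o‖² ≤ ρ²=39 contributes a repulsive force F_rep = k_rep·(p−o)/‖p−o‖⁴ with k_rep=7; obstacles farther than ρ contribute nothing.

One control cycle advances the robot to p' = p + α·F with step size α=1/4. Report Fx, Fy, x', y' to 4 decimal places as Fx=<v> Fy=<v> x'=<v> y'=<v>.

Fx=3.1672 Fy=-0.1257 x'=-3.2082 y'=7.9686

F_att = 1/4·(g−p) = 1/4·(13,-1) = (3.2500,-0.2500)
o1: d²=13 ≤ ρ²=39; F_rep = 7·(-2,3)/13² = (-0.0828,0.1243)
F = F_att + ΣF_rep = (3.1672,-0.1257)
p' = p + 1/4·F = (-3.2082,7.9686)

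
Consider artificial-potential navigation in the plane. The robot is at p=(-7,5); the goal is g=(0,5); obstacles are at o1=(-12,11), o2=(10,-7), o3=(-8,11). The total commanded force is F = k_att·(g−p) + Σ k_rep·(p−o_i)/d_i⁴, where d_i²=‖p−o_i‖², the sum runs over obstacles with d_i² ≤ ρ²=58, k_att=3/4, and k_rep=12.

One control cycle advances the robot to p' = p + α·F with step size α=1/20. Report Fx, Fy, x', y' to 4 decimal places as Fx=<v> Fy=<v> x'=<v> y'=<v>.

F_att = 3/4·(g−p) = 3/4·(7,0) = (5.2500,0.0000)
o1: d²=61 > ρ²=58 → inactive
o2: d²=433 > ρ²=58 → inactive
o3: d²=37 ≤ ρ²=58; F_rep = 12·(1,-6)/37² = (0.0088,-0.0526)
F = F_att + ΣF_rep = (5.2588,-0.0526)
p' = p + 1/20·F = (-6.7371,4.9974)

Fx=5.2588 Fy=-0.0526 x'=-6.7371 y'=4.9974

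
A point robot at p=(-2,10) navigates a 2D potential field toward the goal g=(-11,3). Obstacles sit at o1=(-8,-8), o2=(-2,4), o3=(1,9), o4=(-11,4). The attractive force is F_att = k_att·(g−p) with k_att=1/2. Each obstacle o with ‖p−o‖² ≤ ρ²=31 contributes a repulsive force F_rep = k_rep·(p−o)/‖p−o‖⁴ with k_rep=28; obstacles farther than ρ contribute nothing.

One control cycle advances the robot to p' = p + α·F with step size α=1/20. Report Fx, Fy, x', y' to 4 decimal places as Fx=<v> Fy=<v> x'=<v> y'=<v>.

F_att = 1/2·(g−p) = 1/2·(-9,-7) = (-4.5000,-3.5000)
o1: d²=360 > ρ²=31 → inactive
o2: d²=36 > ρ²=31 → inactive
o3: d²=10 ≤ ρ²=31; F_rep = 28·(-3,1)/10² = (-0.8400,0.2800)
o4: d²=117 > ρ²=31 → inactive
F = F_att + ΣF_rep = (-5.3400,-3.2200)
p' = p + 1/20·F = (-2.2670,9.8390)

Fx=-5.3400 Fy=-3.2200 x'=-2.2670 y'=9.8390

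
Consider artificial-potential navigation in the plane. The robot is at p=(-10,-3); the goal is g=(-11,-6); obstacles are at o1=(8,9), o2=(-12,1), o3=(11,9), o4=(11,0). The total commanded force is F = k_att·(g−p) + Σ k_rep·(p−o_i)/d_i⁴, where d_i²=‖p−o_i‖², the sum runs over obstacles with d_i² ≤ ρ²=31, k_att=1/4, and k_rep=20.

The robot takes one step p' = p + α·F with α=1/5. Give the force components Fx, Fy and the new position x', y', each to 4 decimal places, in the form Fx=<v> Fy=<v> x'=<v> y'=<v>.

Fx=-0.1500 Fy=-0.9500 x'=-10.0300 y'=-3.1900

F_att = 1/4·(g−p) = 1/4·(-1,-3) = (-0.2500,-0.7500)
o1: d²=468 > ρ²=31 → inactive
o2: d²=20 ≤ ρ²=31; F_rep = 20·(2,-4)/20² = (0.1000,-0.2000)
o3: d²=585 > ρ²=31 → inactive
o4: d²=450 > ρ²=31 → inactive
F = F_att + ΣF_rep = (-0.1500,-0.9500)
p' = p + 1/5·F = (-10.0300,-3.1900)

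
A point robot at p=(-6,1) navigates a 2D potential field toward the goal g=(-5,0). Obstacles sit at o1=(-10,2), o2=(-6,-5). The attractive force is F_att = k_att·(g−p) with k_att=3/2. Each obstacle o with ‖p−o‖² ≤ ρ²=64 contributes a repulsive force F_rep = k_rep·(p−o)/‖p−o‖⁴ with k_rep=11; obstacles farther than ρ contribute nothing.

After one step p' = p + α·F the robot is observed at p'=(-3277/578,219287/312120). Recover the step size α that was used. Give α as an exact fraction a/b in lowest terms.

α = 1/5

F_att = 3/2·(g−p) = 3/2·(1,-1) = (1.5000,-1.5000)
o1: d²=17 ≤ ρ²=64; F_rep = 11·(4,-1)/17² = (0.1522,-0.0381)
o2: d²=36 ≤ ρ²=64; F_rep = 11·(0,6)/36² = (0.0000,0.0509)
F = F_att + ΣF_rep = (1.6522,-1.4871)
Δp = p'−p = (0.3304,-0.2974); α = Δx/Fx = (191/578) / (955/578) = 1/5
check: Δy/Fy = (-92833/312120) / (-92833/62424) = 1/5 ✓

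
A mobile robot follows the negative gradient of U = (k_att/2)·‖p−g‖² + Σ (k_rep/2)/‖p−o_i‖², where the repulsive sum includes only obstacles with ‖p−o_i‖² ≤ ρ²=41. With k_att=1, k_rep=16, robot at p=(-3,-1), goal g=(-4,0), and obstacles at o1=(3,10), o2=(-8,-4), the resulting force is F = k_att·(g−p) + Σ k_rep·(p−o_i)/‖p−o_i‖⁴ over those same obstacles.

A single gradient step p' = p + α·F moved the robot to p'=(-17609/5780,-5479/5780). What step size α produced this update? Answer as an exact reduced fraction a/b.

α = 1/20

F_att = 1·(g−p) = 1·(-1,1) = (-1.0000,1.0000)
o1: d²=157 > ρ²=41 → inactive
o2: d²=34 ≤ ρ²=41; F_rep = 16·(5,3)/34² = (0.0692,0.0415)
F = F_att + ΣF_rep = (-0.9308,1.0415)
Δp = p'−p = (-0.0465,0.0521); α = Δx/Fx = (-269/5780) / (-269/289) = 1/20
check: Δy/Fy = (301/5780) / (301/289) = 1/20 ✓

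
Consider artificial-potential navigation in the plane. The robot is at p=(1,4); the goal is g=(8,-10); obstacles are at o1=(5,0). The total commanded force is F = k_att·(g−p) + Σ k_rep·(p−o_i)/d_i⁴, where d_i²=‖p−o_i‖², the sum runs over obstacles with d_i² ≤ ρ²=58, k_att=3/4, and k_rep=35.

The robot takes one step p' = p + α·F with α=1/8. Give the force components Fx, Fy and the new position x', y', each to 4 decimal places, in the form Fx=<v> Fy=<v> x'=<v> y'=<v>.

F_att = 3/4·(g−p) = 3/4·(7,-14) = (5.2500,-10.5000)
o1: d²=32 ≤ ρ²=58; F_rep = 35·(-4,4)/32² = (-0.1367,0.1367)
F = F_att + ΣF_rep = (5.1133,-10.3633)
p' = p + 1/8·F = (1.6392,2.7046)

Fx=5.1133 Fy=-10.3633 x'=1.6392 y'=2.7046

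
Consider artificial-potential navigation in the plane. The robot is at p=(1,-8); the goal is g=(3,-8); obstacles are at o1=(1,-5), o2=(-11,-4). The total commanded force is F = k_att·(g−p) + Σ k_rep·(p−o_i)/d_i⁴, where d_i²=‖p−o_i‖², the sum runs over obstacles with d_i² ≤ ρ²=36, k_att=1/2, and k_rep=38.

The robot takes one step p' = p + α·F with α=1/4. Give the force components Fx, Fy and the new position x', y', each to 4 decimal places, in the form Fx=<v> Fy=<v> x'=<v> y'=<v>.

Fx=1.0000 Fy=-1.4074 x'=1.2500 y'=-8.3519

F_att = 1/2·(g−p) = 1/2·(2,0) = (1.0000,0.0000)
o1: d²=9 ≤ ρ²=36; F_rep = 38·(0,-3)/9² = (0.0000,-1.4074)
o2: d²=160 > ρ²=36 → inactive
F = F_att + ΣF_rep = (1.0000,-1.4074)
p' = p + 1/4·F = (1.2500,-8.3519)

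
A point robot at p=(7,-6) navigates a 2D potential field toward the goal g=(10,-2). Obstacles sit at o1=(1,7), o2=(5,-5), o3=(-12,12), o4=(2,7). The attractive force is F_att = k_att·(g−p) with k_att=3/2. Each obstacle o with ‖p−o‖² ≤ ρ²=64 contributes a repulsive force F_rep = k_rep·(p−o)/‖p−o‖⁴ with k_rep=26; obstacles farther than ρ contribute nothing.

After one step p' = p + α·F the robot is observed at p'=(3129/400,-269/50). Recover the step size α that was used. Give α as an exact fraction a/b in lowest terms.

F_att = 3/2·(g−p) = 3/2·(3,4) = (4.5000,6.0000)
o1: d²=205 > ρ²=64 → inactive
o2: d²=5 ≤ ρ²=64; F_rep = 26·(2,-1)/5² = (2.0800,-1.0400)
o3: d²=685 > ρ²=64 → inactive
o4: d²=194 > ρ²=64 → inactive
F = F_att + ΣF_rep = (6.5800,4.9600)
Δp = p'−p = (0.8225,0.6200); α = Δx/Fx = (329/400) / (329/50) = 1/8
check: Δy/Fy = (31/50) / (124/25) = 1/8 ✓

α = 1/8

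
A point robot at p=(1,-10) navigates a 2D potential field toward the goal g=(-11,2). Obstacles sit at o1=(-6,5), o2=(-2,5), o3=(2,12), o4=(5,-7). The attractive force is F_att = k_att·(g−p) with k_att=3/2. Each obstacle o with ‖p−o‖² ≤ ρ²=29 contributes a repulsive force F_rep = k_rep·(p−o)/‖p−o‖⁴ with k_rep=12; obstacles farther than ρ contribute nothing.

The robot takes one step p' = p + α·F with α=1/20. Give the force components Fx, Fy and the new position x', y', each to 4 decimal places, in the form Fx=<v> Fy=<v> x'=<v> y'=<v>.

Fx=-18.0768 Fy=17.9424 x'=0.0962 y'=-9.1029

F_att = 3/2·(g−p) = 3/2·(-12,12) = (-18.0000,18.0000)
o1: d²=274 > ρ²=29 → inactive
o2: d²=234 > ρ²=29 → inactive
o3: d²=485 > ρ²=29 → inactive
o4: d²=25 ≤ ρ²=29; F_rep = 12·(-4,-3)/25² = (-0.0768,-0.0576)
F = F_att + ΣF_rep = (-18.0768,17.9424)
p' = p + 1/20·F = (0.0962,-9.1029)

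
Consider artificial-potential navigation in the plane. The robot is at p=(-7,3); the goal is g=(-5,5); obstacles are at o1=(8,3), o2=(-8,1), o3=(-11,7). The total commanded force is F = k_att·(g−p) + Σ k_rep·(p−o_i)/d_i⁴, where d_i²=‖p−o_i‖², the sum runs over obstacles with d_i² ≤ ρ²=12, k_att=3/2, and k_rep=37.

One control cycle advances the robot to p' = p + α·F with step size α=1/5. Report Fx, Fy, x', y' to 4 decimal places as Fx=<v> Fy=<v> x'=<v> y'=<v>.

Fx=4.4800 Fy=5.9600 x'=-6.1040 y'=4.1920

F_att = 3/2·(g−p) = 3/2·(2,2) = (3.0000,3.0000)
o1: d²=225 > ρ²=12 → inactive
o2: d²=5 ≤ ρ²=12; F_rep = 37·(1,2)/5² = (1.4800,2.9600)
o3: d²=32 > ρ²=12 → inactive
F = F_att + ΣF_rep = (4.4800,5.9600)
p' = p + 1/5·F = (-6.1040,4.1920)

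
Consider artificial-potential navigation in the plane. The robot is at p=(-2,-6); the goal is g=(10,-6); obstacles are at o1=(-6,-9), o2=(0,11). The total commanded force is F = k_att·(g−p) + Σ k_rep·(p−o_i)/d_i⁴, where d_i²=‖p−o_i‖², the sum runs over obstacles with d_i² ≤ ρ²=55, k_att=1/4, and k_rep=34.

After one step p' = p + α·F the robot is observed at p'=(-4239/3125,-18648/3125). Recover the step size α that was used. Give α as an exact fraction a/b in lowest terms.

α = 1/5

F_att = 1/4·(g−p) = 1/4·(12,0) = (3.0000,0.0000)
o1: d²=25 ≤ ρ²=55; F_rep = 34·(4,3)/25² = (0.2176,0.1632)
o2: d²=293 > ρ²=55 → inactive
F = F_att + ΣF_rep = (3.2176,0.1632)
Δp = p'−p = (0.6435,0.0326); α = Δx/Fx = (2011/3125) / (2011/625) = 1/5
check: Δy/Fy = (102/3125) / (102/625) = 1/5 ✓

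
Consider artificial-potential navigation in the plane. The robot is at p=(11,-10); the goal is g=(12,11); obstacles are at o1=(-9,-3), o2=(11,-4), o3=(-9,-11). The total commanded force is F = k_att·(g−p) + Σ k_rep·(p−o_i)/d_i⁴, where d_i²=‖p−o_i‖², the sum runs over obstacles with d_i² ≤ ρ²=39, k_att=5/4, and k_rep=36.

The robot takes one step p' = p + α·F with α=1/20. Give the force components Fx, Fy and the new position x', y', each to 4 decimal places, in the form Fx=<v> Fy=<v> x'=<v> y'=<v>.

F_att = 5/4·(g−p) = 5/4·(1,21) = (1.2500,26.2500)
o1: d²=449 > ρ²=39 → inactive
o2: d²=36 ≤ ρ²=39; F_rep = 36·(0,-6)/36² = (0.0000,-0.1667)
o3: d²=401 > ρ²=39 → inactive
F = F_att + ΣF_rep = (1.2500,26.0833)
p' = p + 1/20·F = (11.0625,-8.6958)

Fx=1.2500 Fy=26.0833 x'=11.0625 y'=-8.6958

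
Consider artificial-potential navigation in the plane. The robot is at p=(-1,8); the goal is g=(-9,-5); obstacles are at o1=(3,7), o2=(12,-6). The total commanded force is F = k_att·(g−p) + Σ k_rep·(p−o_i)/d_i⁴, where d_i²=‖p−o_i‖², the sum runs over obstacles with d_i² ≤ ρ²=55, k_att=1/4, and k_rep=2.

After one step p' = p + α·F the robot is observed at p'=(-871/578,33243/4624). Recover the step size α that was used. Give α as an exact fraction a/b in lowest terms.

F_att = 1/4·(g−p) = 1/4·(-8,-13) = (-2.0000,-3.2500)
o1: d²=17 ≤ ρ²=55; F_rep = 2·(-4,1)/17² = (-0.0277,0.0069)
o2: d²=365 > ρ²=55 → inactive
F = F_att + ΣF_rep = (-2.0277,-3.2431)
Δp = p'−p = (-0.5069,-0.8108); α = Δx/Fx = (-293/578) / (-586/289) = 1/4
check: Δy/Fy = (-3749/4624) / (-3749/1156) = 1/4 ✓

α = 1/4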